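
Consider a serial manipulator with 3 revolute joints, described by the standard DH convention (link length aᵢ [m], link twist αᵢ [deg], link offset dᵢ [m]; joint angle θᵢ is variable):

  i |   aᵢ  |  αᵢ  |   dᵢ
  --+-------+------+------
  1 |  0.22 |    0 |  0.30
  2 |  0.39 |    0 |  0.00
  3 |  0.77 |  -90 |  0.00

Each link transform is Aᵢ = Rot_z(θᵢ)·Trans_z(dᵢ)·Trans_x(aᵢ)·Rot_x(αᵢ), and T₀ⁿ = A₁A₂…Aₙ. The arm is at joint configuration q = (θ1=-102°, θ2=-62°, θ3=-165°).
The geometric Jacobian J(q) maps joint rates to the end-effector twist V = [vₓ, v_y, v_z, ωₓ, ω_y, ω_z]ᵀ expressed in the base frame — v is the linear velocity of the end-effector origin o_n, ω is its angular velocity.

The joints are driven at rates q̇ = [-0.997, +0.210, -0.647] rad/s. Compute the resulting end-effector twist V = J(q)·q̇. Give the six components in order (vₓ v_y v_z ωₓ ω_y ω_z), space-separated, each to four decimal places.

0.2695 -0.6058 0.0000 0.0000 0.0000 -1.4340

o_n = [0.2394, 0.0739, 0.3000]
J₁: ẑ×o_n = [-0.0739, 0.2394, 0.0000], ω = ẑ
J2: z=[0.0000, 0.0000, 1.0000] o=[-0.0457, -0.2152, 0.3000] → [-0.2891, 0.2851, 0.0000, 0.0000, 0.0000, 1.0000]
J3: z=[0.0000, 0.0000, 1.0000] o=[-0.4206, -0.3227, 0.3000] → [-0.3966, 0.6600, 0.0000, 0.0000, 0.0000, 1.0000]
V = J·q̇ = [0.2695, -0.6058, 0.0000, 0.0000, 0.0000, -1.4340]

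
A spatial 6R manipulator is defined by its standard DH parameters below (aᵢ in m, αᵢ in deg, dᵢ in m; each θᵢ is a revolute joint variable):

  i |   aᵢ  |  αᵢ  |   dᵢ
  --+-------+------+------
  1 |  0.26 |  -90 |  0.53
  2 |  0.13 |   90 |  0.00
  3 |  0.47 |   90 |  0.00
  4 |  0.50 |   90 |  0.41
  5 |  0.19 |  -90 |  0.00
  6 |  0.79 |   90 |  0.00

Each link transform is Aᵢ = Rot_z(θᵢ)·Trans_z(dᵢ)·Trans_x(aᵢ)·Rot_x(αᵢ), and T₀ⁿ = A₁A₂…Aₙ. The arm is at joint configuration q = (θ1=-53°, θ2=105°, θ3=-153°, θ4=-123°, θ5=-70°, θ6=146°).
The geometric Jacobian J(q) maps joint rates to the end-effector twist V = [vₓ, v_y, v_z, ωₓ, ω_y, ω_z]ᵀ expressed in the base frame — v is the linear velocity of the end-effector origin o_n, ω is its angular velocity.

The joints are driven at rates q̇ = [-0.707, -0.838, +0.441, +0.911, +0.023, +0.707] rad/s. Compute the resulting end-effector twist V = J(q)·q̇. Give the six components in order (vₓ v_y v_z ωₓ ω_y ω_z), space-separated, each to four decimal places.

o_n = [0.3461, 0.3006, 1.4756]
J₁: ẑ×o_n = [-0.3006, 0.3461, 0.0000], ω = ẑ
J2: z=[0.7986, 0.6018, 0.0000] o=[0.1565, -0.2076, 0.5300] → [0.5691, -0.7552, 0.2918, 0.7986, 0.6018, 0.0000]
J3: z=[0.5813, -0.7714, -0.2588] o=[0.1362, -0.1808, 0.4044] → [-0.7018, -0.6770, 0.4417, 0.5813, -0.7714, -0.2588]
J4: z=[0.7823, 0.4424, 0.4385] o=[0.0310, -0.3957, 0.8089] → [-0.0104, -0.3834, 0.4054, 0.7823, 0.4424, 0.4385]
J5: z=[0.5043, -0.0365, -0.8628] o=[0.1690, 0.2337, 0.8629] → [0.0353, -0.4618, 0.0402, 0.5043, -0.0365, -0.8628]
J6: z=[-0.0760, 0.9933, -0.0865] o=[0.0055, 0.2129, 0.7682] → [0.7103, 0.0243, -0.3450, -0.0760, 0.9933, -0.0865]
V = J·q̇ = [-0.0804, -0.2531, 0.0766, 0.2576, 0.2599, -0.5027]

-0.0804 -0.2531 0.0766 0.2576 0.2599 -0.5027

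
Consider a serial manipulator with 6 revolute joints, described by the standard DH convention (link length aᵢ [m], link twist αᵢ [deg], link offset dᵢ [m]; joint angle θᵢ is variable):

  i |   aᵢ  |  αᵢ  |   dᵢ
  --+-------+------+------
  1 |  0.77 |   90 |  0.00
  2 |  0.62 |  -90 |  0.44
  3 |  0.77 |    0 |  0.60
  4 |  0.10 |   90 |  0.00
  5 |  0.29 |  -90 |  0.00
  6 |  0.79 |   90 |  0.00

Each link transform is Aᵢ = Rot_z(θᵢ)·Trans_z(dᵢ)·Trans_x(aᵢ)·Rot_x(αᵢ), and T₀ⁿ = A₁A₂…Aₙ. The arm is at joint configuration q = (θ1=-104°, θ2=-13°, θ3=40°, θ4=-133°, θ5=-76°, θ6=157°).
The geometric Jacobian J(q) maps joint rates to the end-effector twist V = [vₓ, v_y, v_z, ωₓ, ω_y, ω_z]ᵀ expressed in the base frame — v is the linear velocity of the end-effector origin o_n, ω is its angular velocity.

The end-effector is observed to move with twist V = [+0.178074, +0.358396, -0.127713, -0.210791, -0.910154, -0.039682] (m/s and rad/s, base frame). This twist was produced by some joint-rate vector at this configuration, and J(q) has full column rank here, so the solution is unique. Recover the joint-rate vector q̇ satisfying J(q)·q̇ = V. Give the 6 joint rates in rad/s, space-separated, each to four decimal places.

-0.0560 -0.2400 0.9100 -0.7280 -0.9170 0.1820

o_n = [-0.5567, -2.4170, 0.6564]
J₁: ẑ×o_n = [2.4170, -0.5567, 0.0000], ω = ẑ
J2: z=[-0.9703, 0.2419, 0.0000] o=[-0.1863, -0.7471, 0.0000] → [0.1588, 0.6369, 1.7099, -0.9703, 0.2419, 0.0000]
J3: z=[-0.0544, -0.2183, 0.9744] o=[-0.7594, -1.2268, -0.1395] → [0.9859, 0.2408, 0.1090, -0.0544, -0.2183, 0.9744]
J4: z=[-0.0544, -0.2183, 0.9744] o=[-0.4508, -2.0352, 0.3125] → [0.2969, -0.0845, -0.0023, -0.0544, -0.2183, 0.9744]
J5: z=[0.2862, 0.9315, 0.2246] o=[-0.5465, -2.0061, 0.3136] → [0.4116, -0.1004, -0.1081, 0.2862, 0.9315, 0.2246]
J6: z=[-0.9414, 0.2296, 0.2471] o=[-0.5983, -1.9243, 0.0403] → [0.2632, 0.5903, 0.4543, -0.9414, 0.2296, 0.2471]
q̇ = J⁺·V = [-0.0560, -0.2400, 0.9100, -0.7280, -0.9170, 0.1820]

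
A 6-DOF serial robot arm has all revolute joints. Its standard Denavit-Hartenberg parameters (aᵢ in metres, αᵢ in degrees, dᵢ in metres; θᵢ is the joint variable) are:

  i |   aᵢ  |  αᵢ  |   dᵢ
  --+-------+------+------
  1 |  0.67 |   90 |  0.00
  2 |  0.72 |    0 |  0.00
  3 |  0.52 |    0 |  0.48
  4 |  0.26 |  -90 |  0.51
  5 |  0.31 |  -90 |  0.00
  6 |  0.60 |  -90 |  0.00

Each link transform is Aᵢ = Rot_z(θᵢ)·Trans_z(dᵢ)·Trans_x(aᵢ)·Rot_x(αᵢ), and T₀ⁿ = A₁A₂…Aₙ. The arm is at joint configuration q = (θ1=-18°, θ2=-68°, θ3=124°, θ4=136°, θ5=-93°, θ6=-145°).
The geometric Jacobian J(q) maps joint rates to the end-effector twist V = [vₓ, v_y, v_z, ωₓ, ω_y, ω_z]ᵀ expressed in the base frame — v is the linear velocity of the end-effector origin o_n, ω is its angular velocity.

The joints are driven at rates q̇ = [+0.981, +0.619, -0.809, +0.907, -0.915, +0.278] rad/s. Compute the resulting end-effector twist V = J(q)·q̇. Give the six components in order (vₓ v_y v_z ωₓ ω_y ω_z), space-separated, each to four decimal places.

1.6532 0.4244 -0.1931 -0.6653 -0.5530 1.8183

o_n = [0.7377, -1.0901, -0.6291]
J₁: ẑ×o_n = [1.0901, 0.7377, -0.0000], ω = ẑ
J2: z=[-0.3090, -0.9511, 0.0000] o=[0.6372, -0.2070, 0.0000] → [0.5983, -0.1944, 0.3684, -0.3090, -0.9511, 0.0000]
J3: z=[-0.3090, -0.9511, 0.0000] o=[0.8937, -0.2904, -0.6676] → [-0.0366, 0.0119, 0.0987, -0.3090, -0.9511, 0.0000]
J4: z=[-0.3090, -0.9511, 0.0000] o=[1.0219, -0.8368, -0.2365] → [0.3734, -0.1213, -0.1921, -0.3090, -0.9511, 0.0000]
J5: z=[0.1977, -0.0642, -0.9781] o=[0.6225, -1.2432, -0.2905] → [0.1715, -0.0457, 0.0377, 0.1977, -0.0642, -0.9781]
J6: z=[-0.9452, 0.2521, -0.2076] o=[0.5419, -1.5425, -0.2872] → [0.0077, -0.3639, -0.4770, -0.9452, 0.2521, -0.2076]
V = J·q̇ = [1.6532, 0.4244, -0.1931, -0.6653, -0.5530, 1.8183]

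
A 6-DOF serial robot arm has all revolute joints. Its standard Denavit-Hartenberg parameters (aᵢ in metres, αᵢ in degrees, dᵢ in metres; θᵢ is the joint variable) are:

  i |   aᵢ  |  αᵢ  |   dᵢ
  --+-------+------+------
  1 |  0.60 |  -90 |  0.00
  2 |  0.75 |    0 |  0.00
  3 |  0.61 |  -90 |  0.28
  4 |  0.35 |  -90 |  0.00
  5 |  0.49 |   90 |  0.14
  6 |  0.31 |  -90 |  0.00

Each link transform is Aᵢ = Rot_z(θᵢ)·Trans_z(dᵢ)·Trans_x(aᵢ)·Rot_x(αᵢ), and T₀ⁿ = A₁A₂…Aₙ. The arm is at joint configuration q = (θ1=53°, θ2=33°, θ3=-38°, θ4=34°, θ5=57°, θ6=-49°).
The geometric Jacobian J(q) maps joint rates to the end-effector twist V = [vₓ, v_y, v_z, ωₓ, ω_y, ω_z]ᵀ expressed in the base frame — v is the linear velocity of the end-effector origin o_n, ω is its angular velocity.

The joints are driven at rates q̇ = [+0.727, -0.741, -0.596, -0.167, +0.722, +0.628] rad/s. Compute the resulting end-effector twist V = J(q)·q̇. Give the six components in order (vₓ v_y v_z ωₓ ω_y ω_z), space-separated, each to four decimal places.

-2.1218 0.4528 2.4526 1.8099 -1.3037 0.5555

o_n = [1.5071, 1.9186, 0.2811]
J₁: ẑ×o_n = [-1.9186, 1.5071, 0.0000], ω = ẑ
J2: z=[-0.7986, 0.6018, 0.0000] o=[0.3611, 0.4792, 0.0000] → [0.1692, 0.2245, -1.8393, -0.7986, 0.6018, 0.0000]
J3: z=[-0.7986, 0.6018, 0.0000] o=[0.7396, 0.9815, -0.4085] → [0.4150, 0.5508, -1.2103, -0.7986, 0.6018, 0.0000]
J4: z=[0.0525, 0.0696, -0.9962] o=[0.8817, 1.6353, -0.3553] → [0.3265, -0.6564, -0.0287, 0.0525, 0.0696, -0.9962]
J5: z=[0.3268, -0.9438, -0.0487] o=[1.2120, 1.7484, -0.3300] → [-0.5685, -0.2141, 0.3342, 0.3268, -0.9438, -0.0487]
J6: z=[0.8200, 0.3088, -0.4820] o=[1.4880, 1.6739, 0.0918] → [0.1764, -0.1644, 0.1948, 0.8200, 0.3088, -0.4820]
V = J·q̇ = [-2.1218, 0.4528, 2.4526, 1.8099, -1.3037, 0.5555]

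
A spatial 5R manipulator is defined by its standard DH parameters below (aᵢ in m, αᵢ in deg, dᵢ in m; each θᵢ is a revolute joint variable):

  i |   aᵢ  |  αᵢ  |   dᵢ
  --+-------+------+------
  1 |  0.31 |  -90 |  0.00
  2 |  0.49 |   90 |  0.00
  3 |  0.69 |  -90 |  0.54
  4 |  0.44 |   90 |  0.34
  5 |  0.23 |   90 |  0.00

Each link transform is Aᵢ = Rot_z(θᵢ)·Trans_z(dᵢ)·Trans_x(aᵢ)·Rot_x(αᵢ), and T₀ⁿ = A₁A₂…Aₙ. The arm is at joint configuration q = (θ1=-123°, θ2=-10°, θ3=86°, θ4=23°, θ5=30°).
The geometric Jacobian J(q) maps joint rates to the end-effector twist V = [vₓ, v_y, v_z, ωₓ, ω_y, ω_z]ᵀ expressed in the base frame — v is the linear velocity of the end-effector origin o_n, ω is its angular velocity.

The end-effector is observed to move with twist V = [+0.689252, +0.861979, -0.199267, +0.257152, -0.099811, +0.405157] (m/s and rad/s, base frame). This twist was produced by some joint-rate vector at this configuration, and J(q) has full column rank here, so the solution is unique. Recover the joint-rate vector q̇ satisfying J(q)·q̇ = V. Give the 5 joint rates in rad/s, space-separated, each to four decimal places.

o_n = [0.8876, -1.0330, 0.3076]
J₁: ẑ×o_n = [1.0330, 0.8876, -0.0000], ω = ẑ
J2: z=[0.8387, -0.5446, 0.0000] o=[-0.1688, -0.2600, 0.0000] → [-0.1675, -0.2580, -0.0730, 0.8387, -0.5446, 0.0000]
J3: z=[0.0946, 0.1456, 0.9848] o=[-0.4317, -0.6647, 0.0851] → [0.3952, 1.2781, -0.2270, 0.0946, 0.1456, 0.9848]
J4: z=[0.5936, 0.7859, -0.1732] o=[0.1709, -1.0007, 0.6252] → [-0.2552, 0.0644, -0.5825, 0.5936, 0.7859, -0.1732]
J5: z=[0.3993, -0.1007, 0.9113] o=[0.6801, -1.0019, 0.4019] → [0.0379, 0.2267, 0.0085, 0.3993, -0.1007, 0.9113]
q̇ = J⁺·V = [0.6160, 0.5550, 0.4870, 0.0720, -0.7440]

0.6160 0.5550 0.4870 0.0720 -0.7440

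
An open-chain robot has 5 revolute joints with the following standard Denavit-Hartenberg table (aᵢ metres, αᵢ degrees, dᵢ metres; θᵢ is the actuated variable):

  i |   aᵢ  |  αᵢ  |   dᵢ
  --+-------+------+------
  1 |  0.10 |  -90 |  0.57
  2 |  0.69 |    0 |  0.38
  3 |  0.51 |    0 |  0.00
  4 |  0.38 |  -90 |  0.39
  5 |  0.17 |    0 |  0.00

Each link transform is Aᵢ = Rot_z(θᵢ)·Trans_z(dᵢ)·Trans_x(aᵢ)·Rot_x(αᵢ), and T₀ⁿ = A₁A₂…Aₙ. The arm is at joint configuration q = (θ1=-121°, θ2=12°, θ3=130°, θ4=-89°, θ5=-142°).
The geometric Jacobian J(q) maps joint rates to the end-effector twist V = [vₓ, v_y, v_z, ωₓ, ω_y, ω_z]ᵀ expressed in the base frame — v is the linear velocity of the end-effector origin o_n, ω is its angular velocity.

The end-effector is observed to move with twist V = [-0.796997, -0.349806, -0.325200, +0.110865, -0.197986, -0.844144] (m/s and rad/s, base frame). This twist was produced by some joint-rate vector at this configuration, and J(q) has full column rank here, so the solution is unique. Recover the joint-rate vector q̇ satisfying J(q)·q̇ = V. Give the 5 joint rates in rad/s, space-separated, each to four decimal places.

-0.9290 0.4400 -0.4670 0.2240 -0.1410

o_n = [0.4813, -0.8972, -0.0839]
J₁: ẑ×o_n = [0.8972, 0.4813, -0.0000], ω = ẑ
J2: z=[0.8572, -0.5150, 0.0000] o=[-0.0515, -0.0857, 0.5700] → [0.3368, 0.5605, -0.4211, 0.8572, -0.5150, 0.0000]
J3: z=[0.8572, -0.5150, 0.0000] o=[-0.0734, -0.8600, 0.4265] → [0.2629, 0.4376, 0.2538, 0.8572, -0.5150, 0.0000]
J4: z=[0.8572, -0.5150, 0.0000] o=[0.1336, -0.5155, 0.1126] → [0.1012, 0.1684, -0.1481, 0.8572, -0.5150, 0.0000]
J5: z=[0.4113, 0.6846, -0.6018] o=[0.3501, -0.9124, -0.1909] → [0.0824, -0.1230, -0.0836, 0.4113, 0.6846, -0.6018]
q̇ = J⁺·V = [-0.9290, 0.4400, -0.4670, 0.2240, -0.1410]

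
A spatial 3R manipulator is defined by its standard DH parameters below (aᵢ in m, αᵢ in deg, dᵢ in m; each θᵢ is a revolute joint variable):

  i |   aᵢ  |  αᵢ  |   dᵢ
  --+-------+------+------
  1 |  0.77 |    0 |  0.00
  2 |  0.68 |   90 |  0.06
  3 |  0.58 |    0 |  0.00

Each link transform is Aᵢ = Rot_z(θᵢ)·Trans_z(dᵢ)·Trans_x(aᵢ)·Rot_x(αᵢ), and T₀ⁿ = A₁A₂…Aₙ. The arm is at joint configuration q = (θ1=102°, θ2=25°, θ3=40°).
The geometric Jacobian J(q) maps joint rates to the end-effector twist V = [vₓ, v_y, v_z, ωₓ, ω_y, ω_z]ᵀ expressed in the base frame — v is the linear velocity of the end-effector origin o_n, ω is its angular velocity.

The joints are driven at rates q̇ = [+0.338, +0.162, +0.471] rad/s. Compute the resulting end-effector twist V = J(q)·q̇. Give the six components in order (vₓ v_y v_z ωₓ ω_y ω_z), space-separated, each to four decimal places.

-0.5979 -0.5327 0.2093 0.3762 0.2835 0.5000

o_n = [-0.8367, 1.6511, 0.4328]
J₁: ẑ×o_n = [-1.6511, -0.8367, 0.0000], ω = ẑ
J2: z=[0.0000, 0.0000, 1.0000] o=[-0.1601, 0.7532, 0.0000] → [-0.8979, -0.6766, 0.0000, 0.0000, 0.0000, 1.0000]
J3: z=[0.7986, 0.6018, 0.0000] o=[-0.5693, 1.2962, 0.0600] → [0.2244, -0.2977, 0.4443, 0.7986, 0.6018, 0.0000]
V = J·q̇ = [-0.5979, -0.5327, 0.2093, 0.3762, 0.2835, 0.5000]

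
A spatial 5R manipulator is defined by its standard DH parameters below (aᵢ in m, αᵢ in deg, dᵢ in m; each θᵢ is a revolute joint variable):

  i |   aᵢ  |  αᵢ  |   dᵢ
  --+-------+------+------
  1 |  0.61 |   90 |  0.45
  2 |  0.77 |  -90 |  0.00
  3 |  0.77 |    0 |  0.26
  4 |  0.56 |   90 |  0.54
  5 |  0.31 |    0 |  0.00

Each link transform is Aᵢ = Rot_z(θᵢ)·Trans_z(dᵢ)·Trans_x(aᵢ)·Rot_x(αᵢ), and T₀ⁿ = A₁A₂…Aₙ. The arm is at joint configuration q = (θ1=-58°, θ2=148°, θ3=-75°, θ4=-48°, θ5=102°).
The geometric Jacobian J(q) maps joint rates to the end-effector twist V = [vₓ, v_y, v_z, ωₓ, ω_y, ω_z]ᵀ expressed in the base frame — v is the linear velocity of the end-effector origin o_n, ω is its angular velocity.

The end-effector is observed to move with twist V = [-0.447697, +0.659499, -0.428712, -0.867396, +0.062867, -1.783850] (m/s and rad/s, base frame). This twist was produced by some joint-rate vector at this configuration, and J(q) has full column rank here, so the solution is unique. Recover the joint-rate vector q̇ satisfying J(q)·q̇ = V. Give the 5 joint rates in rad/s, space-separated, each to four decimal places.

o_n = [-1.2841, -0.1329, -0.1150]
J₁: ẑ×o_n = [0.1329, -1.2841, 0.0000], ω = ẑ
J2: z=[-0.8480, -0.5299, 0.0000] o=[0.3233, -0.5173, 0.4500] → [0.2994, -0.4791, -1.1777, -0.8480, -0.5299, 0.0000]
J3: z=[-0.2808, 0.4494, -0.8480] o=[-0.0228, 0.0365, 0.8580] → [-0.5809, 0.7964, 0.6144, -0.2808, 0.4494, -0.8480]
J4: z=[-0.2808, 0.4494, -0.8480] o=[-0.8161, -0.0975, 0.7432] → [-0.4157, 0.1559, 0.2202, -0.2808, 0.4494, -0.8480]
J5: z=[0.8388, -0.3145, -0.4444] o=[-1.2290, -0.3231, 0.1236] → [0.1595, 0.2246, 0.1422, 0.8388, -0.3145, -0.4444]
q̇ = J⁺·V = [-0.2460, 0.9490, 0.7040, 0.8720, 0.4530]

-0.2460 0.9490 0.7040 0.8720 0.4530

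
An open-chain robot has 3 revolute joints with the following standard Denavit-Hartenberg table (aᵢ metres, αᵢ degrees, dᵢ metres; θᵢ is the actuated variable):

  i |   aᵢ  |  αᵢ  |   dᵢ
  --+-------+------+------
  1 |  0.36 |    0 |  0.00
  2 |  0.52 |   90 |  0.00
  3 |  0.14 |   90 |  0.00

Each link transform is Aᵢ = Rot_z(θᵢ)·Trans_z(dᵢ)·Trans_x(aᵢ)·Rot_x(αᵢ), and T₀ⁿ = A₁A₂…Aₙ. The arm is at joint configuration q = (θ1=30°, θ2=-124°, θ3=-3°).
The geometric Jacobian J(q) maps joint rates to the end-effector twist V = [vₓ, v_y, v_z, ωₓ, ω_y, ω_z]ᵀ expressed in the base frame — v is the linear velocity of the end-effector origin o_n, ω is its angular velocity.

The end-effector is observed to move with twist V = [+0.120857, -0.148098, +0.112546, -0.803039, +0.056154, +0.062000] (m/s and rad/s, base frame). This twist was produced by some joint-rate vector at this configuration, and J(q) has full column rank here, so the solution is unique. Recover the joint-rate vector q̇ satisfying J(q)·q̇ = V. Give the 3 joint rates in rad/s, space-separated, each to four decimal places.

-0.4470 0.5090 0.8050

o_n = [0.2657, -0.4782, -0.0073]
J₁: ẑ×o_n = [0.4782, 0.2657, -0.0000], ω = ẑ
J2: z=[0.0000, 0.0000, 1.0000] o=[0.3118, 0.1800, 0.0000] → [0.6582, -0.0460, 0.0000, 0.0000, 0.0000, 1.0000]
J3: z=[-0.9976, 0.0698, 0.0000] o=[0.2755, -0.3387, 0.0000] → [-0.0005, -0.0073, 0.1398, -0.9976, 0.0698, 0.0000]
q̇ = J⁺·V = [-0.4470, 0.5090, 0.8050]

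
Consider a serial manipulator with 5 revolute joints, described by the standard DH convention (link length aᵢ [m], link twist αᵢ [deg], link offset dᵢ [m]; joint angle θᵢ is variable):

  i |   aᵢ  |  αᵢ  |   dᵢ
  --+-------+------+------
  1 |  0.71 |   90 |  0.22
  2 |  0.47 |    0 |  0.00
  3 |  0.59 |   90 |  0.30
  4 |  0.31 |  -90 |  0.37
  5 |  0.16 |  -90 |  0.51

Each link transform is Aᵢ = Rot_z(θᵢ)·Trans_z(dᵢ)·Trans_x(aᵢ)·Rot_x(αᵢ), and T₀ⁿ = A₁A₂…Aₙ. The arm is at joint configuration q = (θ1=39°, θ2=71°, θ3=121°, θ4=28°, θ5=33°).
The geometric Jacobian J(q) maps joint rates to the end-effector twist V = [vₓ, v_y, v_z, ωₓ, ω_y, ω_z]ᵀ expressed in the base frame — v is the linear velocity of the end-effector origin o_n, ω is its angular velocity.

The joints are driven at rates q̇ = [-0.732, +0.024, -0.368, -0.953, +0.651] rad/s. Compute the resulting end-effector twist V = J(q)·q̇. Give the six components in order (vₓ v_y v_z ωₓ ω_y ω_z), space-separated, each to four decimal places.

-1.0188 -0.6765 0.0683 0.5316 0.1335 -1.6006

o_n = [0.6638, -0.6963, 0.7866]
J₁: ẑ×o_n = [0.6963, 0.6638, -0.0000], ω = ẑ
J2: z=[0.6293, -0.7771, 0.0000] o=[0.5518, 0.4468, 0.2200] → [-0.4404, -0.3566, -0.6323, 0.6293, -0.7771, 0.0000]
J3: z=[0.6293, -0.7771, 0.0000] o=[0.6707, 0.5431, 0.6644] → [-0.0950, -0.0769, -0.7853, 0.6293, -0.7771, 0.0000]
J4: z=[-0.1616, -0.1308, 0.9781] o=[0.4110, -0.0532, 0.5417] → [0.5970, 0.2868, 0.1370, -0.1616, -0.1308, 0.9781]
J5: z=[0.9125, -0.3972, 0.0976] o=[0.2347, -0.3832, 0.8467] → [0.0544, 0.0967, -0.1153, 0.9125, -0.3972, 0.0976]
V = J·q̇ = [-1.0188, -0.6765, 0.0683, 0.5316, 0.1335, -1.6006]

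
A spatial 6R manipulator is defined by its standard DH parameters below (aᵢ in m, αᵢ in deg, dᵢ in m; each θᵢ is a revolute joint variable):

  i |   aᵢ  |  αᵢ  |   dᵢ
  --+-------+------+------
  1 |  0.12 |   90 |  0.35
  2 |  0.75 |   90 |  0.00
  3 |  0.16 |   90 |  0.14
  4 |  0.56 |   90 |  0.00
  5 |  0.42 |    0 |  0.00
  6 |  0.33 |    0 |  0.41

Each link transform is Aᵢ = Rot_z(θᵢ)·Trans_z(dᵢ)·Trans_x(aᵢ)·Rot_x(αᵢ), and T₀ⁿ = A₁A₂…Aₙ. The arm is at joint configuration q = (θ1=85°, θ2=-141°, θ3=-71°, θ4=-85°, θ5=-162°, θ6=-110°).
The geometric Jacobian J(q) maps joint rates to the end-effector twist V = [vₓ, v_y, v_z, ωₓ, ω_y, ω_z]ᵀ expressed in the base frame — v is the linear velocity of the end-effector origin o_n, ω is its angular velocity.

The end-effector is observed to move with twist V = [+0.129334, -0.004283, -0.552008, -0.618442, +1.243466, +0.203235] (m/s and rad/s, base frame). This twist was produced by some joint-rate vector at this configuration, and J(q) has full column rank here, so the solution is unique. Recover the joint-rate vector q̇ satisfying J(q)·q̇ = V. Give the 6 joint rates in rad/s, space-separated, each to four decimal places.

0.2780 -0.2150 -0.8210 0.9920 0.4260 -0.6240

o_n = [0.1363, -0.2273, -0.0073]
J₁: ẑ×o_n = [0.2273, 0.1363, -0.0000], ω = ẑ
J2: z=[0.9962, -0.0872, 0.0000] o=[0.0105, 0.1195, 0.3500] → [0.0311, 0.3560, -0.3346, 0.9962, -0.0872, 0.0000]
J3: z=[-0.0548, -0.6269, 0.7771] o=[-0.0403, -0.4611, -0.1220] → [-0.2536, 0.1436, 0.0979, -0.0548, -0.6269, 0.7771]
J4: z=[-0.2603, 0.7604, 0.5950] o=[-0.2023, -0.5760, -0.0460] → [-0.1781, 0.2115, -0.3482, -0.2603, 0.7604, 0.5950]
J5: z=[0.9651, 0.2236, 0.1364] o=[-0.2187, -0.2345, -0.4895] → [0.1068, -0.4169, -0.0724, 0.9651, 0.2236, 0.1364]
J6: z=[0.9651, 0.2236, 0.1364] o=[-0.1732, -0.5768, -0.2504] → [0.0067, -0.1923, 0.2681, 0.9651, 0.2236, 0.1364]
q̇ = J⁺·V = [0.2780, -0.2150, -0.8210, 0.9920, 0.4260, -0.6240]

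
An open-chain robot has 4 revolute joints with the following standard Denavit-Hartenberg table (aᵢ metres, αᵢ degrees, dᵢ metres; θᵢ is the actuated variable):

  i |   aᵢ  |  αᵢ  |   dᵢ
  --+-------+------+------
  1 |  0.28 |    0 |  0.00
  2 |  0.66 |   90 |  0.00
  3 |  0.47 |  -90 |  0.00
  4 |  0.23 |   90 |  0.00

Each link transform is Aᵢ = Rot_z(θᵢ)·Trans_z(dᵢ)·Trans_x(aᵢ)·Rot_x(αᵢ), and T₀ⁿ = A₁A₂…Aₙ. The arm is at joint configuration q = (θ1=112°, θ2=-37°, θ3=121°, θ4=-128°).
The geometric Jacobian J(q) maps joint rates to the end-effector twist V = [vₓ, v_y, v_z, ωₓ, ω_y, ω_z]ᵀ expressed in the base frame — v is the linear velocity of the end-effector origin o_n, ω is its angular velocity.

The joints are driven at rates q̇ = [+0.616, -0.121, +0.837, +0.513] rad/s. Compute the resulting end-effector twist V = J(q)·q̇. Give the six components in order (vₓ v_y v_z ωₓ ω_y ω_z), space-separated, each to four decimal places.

-0.3746 -0.2077 -0.0619 0.6947 -0.6414 0.2308

o_n = [0.1972, 0.6868, 0.2815]
J₁: ẑ×o_n = [-0.6868, 0.1972, 0.0000], ω = ẑ
J2: z=[0.0000, 0.0000, 1.0000] o=[-0.1049, 0.2596, 0.0000] → [-0.4272, 0.3021, 0.0000, 0.0000, 0.0000, 1.0000]
J3: z=[0.9659, -0.2588, 0.0000] o=[0.0659, 0.8971, 0.0000] → [-0.0729, -0.2719, -0.1691, 0.9659, -0.2588, 0.0000]
J4: z=[-0.2219, -0.8280, -0.5150] o=[0.0033, 0.6633, 0.4029] → [0.1126, -0.1268, 0.1554, -0.2219, -0.8280, -0.5150]
V = J·q̇ = [-0.3746, -0.2077, -0.0619, 0.6947, -0.6414, 0.2308]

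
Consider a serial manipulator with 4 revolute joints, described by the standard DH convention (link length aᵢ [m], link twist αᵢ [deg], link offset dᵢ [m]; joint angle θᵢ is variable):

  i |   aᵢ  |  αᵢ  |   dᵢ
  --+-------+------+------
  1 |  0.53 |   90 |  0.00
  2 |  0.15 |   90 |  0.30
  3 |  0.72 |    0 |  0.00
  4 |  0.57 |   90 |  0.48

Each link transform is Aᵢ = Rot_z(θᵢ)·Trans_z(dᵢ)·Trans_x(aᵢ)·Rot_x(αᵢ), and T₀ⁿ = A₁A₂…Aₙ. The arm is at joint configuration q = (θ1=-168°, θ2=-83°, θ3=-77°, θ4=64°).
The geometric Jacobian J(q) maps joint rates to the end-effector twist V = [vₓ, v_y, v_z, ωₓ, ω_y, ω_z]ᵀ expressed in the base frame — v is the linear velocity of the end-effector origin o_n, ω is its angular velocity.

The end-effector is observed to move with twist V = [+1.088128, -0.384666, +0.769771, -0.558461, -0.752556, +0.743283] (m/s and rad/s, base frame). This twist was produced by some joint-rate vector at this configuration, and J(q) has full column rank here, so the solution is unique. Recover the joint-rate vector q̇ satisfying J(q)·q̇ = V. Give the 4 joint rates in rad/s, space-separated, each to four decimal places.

0.6570 -0.6200 -0.6460 -0.0620

o_n = [-0.0457, -0.5513, -0.9194]
J₁: ẑ×o_n = [0.5513, -0.0457, 0.0000], ω = ẑ
J2: z=[-0.2079, 0.9781, 0.0000] o=[-0.5184, -0.1102, 0.0000] → [-0.8993, -0.1912, -0.3707, -0.2079, 0.9781, 0.0000]
J3: z=[0.9709, 0.2064, -0.1219] o=[-0.5987, 0.1795, -0.1489] → [-0.2481, 0.6807, -0.8236, 0.9709, 0.2064, -0.1219]
J4: z=[0.9709, 0.2064, -0.1219] o=[-0.4721, -0.5109, -0.3096] → [-0.1308, 0.5400, -0.1273, 0.9709, 0.2064, -0.1219]
q̇ = J⁺·V = [0.6570, -0.6200, -0.6460, -0.0620]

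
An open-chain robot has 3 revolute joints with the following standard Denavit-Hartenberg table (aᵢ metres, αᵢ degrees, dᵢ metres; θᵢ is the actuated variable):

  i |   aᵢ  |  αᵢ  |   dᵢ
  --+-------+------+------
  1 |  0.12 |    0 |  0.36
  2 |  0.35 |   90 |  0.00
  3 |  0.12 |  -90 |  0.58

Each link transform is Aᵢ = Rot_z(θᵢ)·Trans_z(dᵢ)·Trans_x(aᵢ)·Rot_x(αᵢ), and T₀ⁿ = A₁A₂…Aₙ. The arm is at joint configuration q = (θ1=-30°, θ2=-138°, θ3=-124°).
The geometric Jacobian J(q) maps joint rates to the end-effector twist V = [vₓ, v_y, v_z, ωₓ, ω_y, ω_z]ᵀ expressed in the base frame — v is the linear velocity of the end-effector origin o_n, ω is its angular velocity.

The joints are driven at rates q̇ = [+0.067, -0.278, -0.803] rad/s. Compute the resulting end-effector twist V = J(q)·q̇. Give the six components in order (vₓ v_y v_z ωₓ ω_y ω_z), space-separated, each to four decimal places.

0.1895 0.1074 0.0539 0.1670 -0.7855 -0.2110

o_n = [-0.2934, 0.4485, 0.2605]
J₁: ẑ×o_n = [-0.4485, -0.2934, 0.0000], ω = ẑ
J2: z=[0.0000, 0.0000, 1.0000] o=[0.1039, -0.0600, 0.3600] → [-0.5085, -0.3973, 0.0000, 0.0000, 0.0000, 1.0000]
J3: z=[-0.2079, 0.9781, 0.0000] o=[-0.2384, -0.1328, 0.3600] → [-0.0973, -0.0207, -0.0671, -0.2079, 0.9781, 0.0000]
V = J·q̇ = [0.1895, 0.1074, 0.0539, 0.1670, -0.7855, -0.2110]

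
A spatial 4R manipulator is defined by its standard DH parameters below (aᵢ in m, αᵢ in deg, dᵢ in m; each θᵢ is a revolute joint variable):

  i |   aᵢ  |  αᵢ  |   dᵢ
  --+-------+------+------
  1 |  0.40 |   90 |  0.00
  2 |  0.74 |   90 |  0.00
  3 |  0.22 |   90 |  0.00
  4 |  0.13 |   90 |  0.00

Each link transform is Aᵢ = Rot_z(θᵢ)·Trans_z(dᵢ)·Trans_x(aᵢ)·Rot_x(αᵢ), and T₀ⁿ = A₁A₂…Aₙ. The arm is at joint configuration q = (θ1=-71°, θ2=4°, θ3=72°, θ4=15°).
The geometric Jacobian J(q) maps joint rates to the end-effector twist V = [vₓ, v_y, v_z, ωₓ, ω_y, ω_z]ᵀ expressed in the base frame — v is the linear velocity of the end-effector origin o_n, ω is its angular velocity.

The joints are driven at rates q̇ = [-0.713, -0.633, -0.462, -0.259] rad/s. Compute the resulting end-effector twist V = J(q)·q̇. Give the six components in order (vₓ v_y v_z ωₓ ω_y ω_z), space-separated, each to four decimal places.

o_n = [0.0953, -1.2861, 0.0255]
J₁: ẑ×o_n = [1.2861, 0.0953, -0.0000], ω = ẑ
J2: z=[-0.9455, -0.3256, 0.0000] o=[0.1302, -0.3782, 0.0000] → [-0.0083, 0.0241, 0.8471, -0.9455, -0.3256, 0.0000]
J3: z=[0.0227, -0.0660, -0.9976] o=[0.3706, -1.0762, 0.0516] → [-0.2077, 0.2752, -0.0229, 0.0227, -0.0660, -0.9976]
J4: z=[0.6011, -0.7964, 0.0663] o=[0.1948, -1.2084, 0.0564] → [0.0297, 0.0119, -0.1260, 0.6011, -0.7964, 0.0663]
V = J·q̇ = [-0.8235, -0.2134, -0.4930, 0.4323, 0.4428, -0.2693]

-0.8235 -0.2134 -0.4930 0.4323 0.4428 -0.2693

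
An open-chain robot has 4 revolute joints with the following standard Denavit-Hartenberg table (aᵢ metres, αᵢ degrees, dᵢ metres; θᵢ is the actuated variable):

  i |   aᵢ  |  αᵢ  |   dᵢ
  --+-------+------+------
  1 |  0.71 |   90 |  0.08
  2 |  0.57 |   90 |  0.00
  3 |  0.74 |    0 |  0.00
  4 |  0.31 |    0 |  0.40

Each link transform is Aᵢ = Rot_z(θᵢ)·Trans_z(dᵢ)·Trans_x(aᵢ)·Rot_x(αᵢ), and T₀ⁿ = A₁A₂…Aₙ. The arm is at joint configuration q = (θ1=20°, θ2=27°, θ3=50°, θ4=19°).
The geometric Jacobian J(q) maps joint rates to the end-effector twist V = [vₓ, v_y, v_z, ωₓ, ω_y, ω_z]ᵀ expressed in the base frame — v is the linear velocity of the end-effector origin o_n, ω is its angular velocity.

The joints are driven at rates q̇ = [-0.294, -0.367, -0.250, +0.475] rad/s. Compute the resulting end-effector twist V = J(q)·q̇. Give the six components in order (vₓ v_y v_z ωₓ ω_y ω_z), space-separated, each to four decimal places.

0.0469 -0.4844 -0.4101 -0.0295 0.3798 -0.4945

o_n = [2.0992, -0.1472, 0.2488]
J₁: ẑ×o_n = [0.1472, 2.0992, -0.0000], ω = ẑ
J2: z=[0.3420, -0.9397, 0.0000] o=[0.6672, 0.2428, 0.0800] → [-0.1586, -0.0577, 1.2123, 0.3420, -0.9397, 0.0000]
J3: z=[0.4266, 0.1553, -0.8910] o=[1.1444, 0.4165, 0.3388] → [-0.5163, -0.8123, -0.3887, 0.4266, 0.1553, -0.8910]
J4: z=[0.4266, 0.1553, -0.8910] o=[1.7366, 0.0288, 0.5547] → [-0.2043, -0.1926, -0.1314, 0.4266, 0.1553, -0.8910]
V = J·q̇ = [0.0469, -0.4844, -0.4101, -0.0295, 0.3798, -0.4945]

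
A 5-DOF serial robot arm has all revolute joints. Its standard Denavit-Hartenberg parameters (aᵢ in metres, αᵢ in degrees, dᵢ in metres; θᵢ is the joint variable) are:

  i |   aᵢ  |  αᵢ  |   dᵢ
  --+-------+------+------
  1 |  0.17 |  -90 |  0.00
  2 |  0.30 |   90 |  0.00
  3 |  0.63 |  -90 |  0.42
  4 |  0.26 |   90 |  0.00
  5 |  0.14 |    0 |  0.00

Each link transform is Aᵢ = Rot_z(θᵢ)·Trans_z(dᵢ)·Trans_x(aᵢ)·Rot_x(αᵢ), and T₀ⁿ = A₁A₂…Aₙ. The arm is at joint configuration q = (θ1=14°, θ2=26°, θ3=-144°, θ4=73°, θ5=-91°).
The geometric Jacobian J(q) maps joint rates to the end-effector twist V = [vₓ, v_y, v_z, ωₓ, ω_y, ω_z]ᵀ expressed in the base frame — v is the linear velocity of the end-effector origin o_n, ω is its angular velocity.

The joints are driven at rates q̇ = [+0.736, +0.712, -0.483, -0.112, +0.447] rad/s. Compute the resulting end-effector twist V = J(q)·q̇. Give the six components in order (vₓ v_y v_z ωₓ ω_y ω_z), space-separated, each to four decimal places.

0.1909 0.2918 0.2058 -0.6422 0.4081 0.5998

o_n = [0.0040, -0.3096, 0.3108]
J₁: ẑ×o_n = [0.3096, 0.0040, -0.0000], ω = ẑ
J2: z=[-0.2419, 0.9703, 0.0000] o=[0.1650, 0.0411, 0.0000] → [0.3016, 0.0752, 0.2410, -0.2419, 0.9703, 0.0000]
J3: z=[0.4253, 0.1061, 0.8988] o=[0.4266, 0.1064, -0.1315] → [0.4207, -0.5680, -0.1321, 0.4253, 0.1061, 0.8988]
J4: z=[0.7083, -0.6572, -0.2577] o=[0.2503, -0.3192, 0.4694] → [0.1067, 0.1758, -0.1550, 0.7083, -0.6572, -0.2577]
J5: z=[-0.4144, -0.6826, 0.6019] o=[0.1017, -0.4023, 0.2729] → [-0.0817, -0.0431, -0.1052, -0.4144, -0.6826, 0.6019]
V = J·q̇ = [0.1909, 0.2918, 0.2058, -0.6422, 0.4081, 0.5998]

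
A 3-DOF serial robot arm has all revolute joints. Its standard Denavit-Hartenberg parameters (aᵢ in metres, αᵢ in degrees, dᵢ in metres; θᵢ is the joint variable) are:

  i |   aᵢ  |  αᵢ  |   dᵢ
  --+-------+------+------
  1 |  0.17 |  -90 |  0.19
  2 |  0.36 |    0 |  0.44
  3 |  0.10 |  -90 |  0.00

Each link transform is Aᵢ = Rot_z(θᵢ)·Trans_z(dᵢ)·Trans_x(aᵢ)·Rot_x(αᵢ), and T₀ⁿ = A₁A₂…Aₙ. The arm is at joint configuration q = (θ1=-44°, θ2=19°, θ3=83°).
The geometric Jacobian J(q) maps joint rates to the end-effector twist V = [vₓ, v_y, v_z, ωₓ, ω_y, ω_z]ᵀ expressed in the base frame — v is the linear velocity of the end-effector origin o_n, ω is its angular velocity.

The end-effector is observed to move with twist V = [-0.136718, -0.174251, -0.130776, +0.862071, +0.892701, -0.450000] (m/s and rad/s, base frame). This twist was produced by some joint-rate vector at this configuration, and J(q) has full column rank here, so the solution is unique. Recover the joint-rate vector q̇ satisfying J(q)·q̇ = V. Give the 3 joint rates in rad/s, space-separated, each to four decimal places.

-0.4500 0.4600 0.7810

o_n = [0.6578, -0.0236, -0.0250]
J₁: ẑ×o_n = [0.0236, 0.6578, -0.0000], ω = ẑ
J2: z=[0.6947, 0.7193, 0.0000] o=[0.1223, -0.1181, 0.1900] → [-0.1547, 0.1494, -0.3196, 0.6947, 0.7193, 0.0000]
J3: z=[0.6947, 0.7193, 0.0000] o=[0.6728, -0.0380, 0.0728] → [-0.0704, 0.0679, 0.0208, 0.6947, 0.7193, 0.0000]
q̇ = J⁺·V = [-0.4500, 0.4600, 0.7810]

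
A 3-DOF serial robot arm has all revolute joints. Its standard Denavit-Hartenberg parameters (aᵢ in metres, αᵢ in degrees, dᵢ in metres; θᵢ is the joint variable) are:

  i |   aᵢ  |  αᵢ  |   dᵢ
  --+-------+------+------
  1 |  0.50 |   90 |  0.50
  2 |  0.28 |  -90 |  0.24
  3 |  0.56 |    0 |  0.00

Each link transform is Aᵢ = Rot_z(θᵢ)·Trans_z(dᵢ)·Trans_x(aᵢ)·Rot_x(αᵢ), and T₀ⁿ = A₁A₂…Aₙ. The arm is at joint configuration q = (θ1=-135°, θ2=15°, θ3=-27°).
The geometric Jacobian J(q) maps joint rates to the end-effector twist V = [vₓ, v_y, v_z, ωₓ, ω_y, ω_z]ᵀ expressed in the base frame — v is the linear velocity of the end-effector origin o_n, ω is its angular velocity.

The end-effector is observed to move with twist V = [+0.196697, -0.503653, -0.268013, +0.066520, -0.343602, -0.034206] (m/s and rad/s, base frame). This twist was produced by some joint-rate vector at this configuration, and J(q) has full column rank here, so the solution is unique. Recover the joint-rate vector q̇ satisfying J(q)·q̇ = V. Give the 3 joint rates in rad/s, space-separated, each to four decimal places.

0.6970 -0.2900 -0.7570

o_n = [-1.2351, -0.5361, 0.7016]
J₁: ẑ×o_n = [0.5361, -1.2351, 0.0000], ω = ẑ
J2: z=[-0.7071, 0.7071, 0.0000] o=[-0.3536, -0.3536, 0.5000] → [0.1426, 0.1426, 0.7524, -0.7071, 0.7071, 0.0000]
J3: z=[0.1830, 0.1830, 0.9659] o=[-0.7145, -0.3751, 0.5725] → [0.1792, -0.5265, 0.0658, 0.1830, 0.1830, 0.9659]
q̇ = J⁺·V = [0.6970, -0.2900, -0.7570]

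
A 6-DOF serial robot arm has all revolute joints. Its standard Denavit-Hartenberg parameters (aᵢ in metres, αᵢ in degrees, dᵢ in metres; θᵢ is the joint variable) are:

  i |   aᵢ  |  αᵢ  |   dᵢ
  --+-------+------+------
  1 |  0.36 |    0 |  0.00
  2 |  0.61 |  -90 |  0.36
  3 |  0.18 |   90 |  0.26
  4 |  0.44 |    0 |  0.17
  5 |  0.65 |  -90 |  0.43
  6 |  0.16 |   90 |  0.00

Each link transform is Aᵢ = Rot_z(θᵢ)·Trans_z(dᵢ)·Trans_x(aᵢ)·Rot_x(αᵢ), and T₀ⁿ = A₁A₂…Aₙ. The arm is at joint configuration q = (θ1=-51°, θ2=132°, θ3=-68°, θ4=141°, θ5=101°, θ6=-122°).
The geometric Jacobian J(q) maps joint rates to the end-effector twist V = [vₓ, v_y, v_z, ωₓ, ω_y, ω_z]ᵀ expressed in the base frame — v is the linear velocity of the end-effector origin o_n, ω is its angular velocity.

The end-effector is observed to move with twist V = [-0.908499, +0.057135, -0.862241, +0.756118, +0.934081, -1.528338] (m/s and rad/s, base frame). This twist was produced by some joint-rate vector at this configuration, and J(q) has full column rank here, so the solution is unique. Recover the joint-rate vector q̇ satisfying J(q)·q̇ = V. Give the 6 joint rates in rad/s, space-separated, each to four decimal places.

o_n = [0.1529, -0.5032, 0.2394]
J₁: ẑ×o_n = [0.5032, 0.1529, -0.0000], ω = ẑ
J2: z=[0.0000, 0.0000, 1.0000] o=[0.2266, -0.2798, 0.0000] → [0.2234, -0.0737, 0.0000, 0.0000, 0.0000, 1.0000]
J3: z=[-0.9877, 0.1564, 0.0000] o=[0.3220, 0.3227, 0.3600] → [-0.0189, -0.1191, 0.8422, -0.9877, 0.1564, 0.0000]
J4: z=[-0.1450, -0.9158, 0.3746] o=[0.0757, 0.4300, 0.5269] → [0.6128, -0.0128, 0.2060, -0.1450, -0.9158, 0.3746]
J5: z=[-0.1450, -0.9158, 0.3746] o=[-0.2425, 0.1911, 0.2735] → [0.2913, 0.1431, 0.4627, -0.1450, -0.9158, 0.3746]
J6: z=[0.5154, 0.2532, 0.8187] o=[0.2441, -0.4054, 0.1517] → [0.1023, -0.1200, -0.0273, 0.5154, 0.2532, 0.8187]
q̇ = J⁺·V = [-0.2990, -0.7250, -0.6420, -0.8180, -0.3360, -0.0880]

-0.2990 -0.7250 -0.6420 -0.8180 -0.3360 -0.0880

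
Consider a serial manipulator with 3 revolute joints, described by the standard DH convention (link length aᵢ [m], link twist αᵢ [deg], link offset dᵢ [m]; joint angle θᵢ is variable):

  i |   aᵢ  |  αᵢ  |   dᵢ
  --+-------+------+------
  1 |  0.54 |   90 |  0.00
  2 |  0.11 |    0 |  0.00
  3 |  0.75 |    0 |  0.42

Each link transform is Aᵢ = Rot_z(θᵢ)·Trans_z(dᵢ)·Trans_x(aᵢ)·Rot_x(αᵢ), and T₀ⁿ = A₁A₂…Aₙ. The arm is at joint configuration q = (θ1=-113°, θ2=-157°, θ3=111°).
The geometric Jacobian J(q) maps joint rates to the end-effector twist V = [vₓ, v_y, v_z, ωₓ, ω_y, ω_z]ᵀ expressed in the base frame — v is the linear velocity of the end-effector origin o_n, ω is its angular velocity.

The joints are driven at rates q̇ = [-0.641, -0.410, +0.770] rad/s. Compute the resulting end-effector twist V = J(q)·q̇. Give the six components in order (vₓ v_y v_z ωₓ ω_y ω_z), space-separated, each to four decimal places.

o_n = [-0.7616, -0.7193, -0.5825]
J₁: ẑ×o_n = [0.7193, -0.7616, 0.0000], ω = ẑ
J2: z=[-0.9205, 0.3907, 0.0000] o=[-0.2110, -0.4971, 0.0000] → [-0.2276, -0.5362, 0.4197, -0.9205, 0.3907, 0.0000]
J3: z=[-0.9205, 0.3907, 0.0000] o=[-0.1714, -0.4039, -0.0430] → [-0.2108, -0.4966, 0.5210, -0.9205, 0.3907, 0.0000]
V = J·q̇ = [-0.5301, 0.3256, 0.2291, -0.3314, 0.1407, -0.6410]

-0.5301 0.3256 0.2291 -0.3314 0.1407 -0.6410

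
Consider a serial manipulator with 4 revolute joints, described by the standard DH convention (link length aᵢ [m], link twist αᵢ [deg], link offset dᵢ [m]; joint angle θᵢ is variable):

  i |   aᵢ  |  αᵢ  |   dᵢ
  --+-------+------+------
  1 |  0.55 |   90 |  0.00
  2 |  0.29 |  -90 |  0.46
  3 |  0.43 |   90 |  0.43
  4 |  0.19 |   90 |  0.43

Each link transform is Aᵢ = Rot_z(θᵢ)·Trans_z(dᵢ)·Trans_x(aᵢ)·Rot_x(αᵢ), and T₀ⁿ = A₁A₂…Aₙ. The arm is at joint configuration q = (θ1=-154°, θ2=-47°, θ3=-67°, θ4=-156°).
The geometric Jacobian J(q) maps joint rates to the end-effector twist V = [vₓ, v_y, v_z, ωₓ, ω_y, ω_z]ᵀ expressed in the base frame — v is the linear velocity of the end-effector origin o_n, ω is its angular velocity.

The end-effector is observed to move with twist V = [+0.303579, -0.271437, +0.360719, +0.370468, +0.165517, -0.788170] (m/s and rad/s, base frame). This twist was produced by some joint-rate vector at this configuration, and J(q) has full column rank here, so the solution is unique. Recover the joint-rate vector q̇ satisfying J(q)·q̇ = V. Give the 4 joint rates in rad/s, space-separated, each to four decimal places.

o_n = [-1.1015, 0.4241, 0.2447]
J₁: ẑ×o_n = [-0.4241, -1.1015, 0.0000], ω = ẑ
J2: z=[-0.4384, 0.8988, 0.0000] o=[-0.4943, -0.2411, 0.0000] → [0.2199, 0.1073, 0.2541, -0.4384, 0.8988, 0.0000]
J3: z=[-0.6573, -0.3206, 0.6820] o=[-0.8738, 0.0856, -0.2121] → [-0.3773, 0.1449, -0.2955, -0.6573, -0.3206, 0.6820]
J4: z=[0.3930, 0.6264, 0.6732] o=[-1.4329, 0.2533, -0.0417] → [0.0644, 0.1106, -0.1405, 0.3930, 0.6264, 0.6732]
q̇ = J⁺·V = [0.1010, 0.1450, -0.9030, -0.4060]

0.1010 0.1450 -0.9030 -0.4060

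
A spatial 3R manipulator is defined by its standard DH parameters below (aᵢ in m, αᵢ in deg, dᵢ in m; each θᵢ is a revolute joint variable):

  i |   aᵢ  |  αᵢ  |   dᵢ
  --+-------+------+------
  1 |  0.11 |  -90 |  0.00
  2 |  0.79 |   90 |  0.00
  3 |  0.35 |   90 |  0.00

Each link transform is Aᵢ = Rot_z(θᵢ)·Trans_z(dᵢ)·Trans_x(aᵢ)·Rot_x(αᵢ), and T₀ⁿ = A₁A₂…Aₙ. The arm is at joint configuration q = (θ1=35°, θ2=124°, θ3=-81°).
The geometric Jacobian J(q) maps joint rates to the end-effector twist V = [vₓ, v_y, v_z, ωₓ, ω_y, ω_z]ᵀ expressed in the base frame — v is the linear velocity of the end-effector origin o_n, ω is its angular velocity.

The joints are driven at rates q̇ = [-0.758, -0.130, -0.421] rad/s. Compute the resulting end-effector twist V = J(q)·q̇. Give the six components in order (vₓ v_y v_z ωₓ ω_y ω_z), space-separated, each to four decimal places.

-0.2177 0.1547 0.0592 -0.2113 -0.3067 -0.5226

o_n = [-0.0986, -0.4910, -0.7003]
J₁: ẑ×o_n = [0.4910, -0.0986, 0.0000], ω = ẑ
J2: z=[-0.5736, 0.8192, 0.0000] o=[0.0901, 0.0631, 0.0000] → [-0.5737, -0.4017, 0.4724, -0.5736, 0.8192, 0.0000]
J3: z=[0.6791, 0.4755, -0.5592] o=[-0.2718, -0.1903, -0.6549] → [-0.1898, -0.0660, -0.2866, 0.6791, 0.4755, -0.5592]
V = J·q̇ = [-0.2177, 0.1547, 0.0592, -0.2113, -0.3067, -0.5226]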